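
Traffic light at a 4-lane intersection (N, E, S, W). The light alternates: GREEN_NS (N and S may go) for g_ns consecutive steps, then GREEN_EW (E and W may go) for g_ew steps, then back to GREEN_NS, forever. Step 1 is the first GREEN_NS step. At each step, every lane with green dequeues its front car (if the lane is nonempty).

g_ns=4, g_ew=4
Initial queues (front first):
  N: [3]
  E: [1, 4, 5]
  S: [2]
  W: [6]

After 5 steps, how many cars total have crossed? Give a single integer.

Answer: 4

Derivation:
Step 1 [NS]: N:car3-GO,E:wait,S:car2-GO,W:wait | queues: N=0 E=3 S=0 W=1
Step 2 [NS]: N:empty,E:wait,S:empty,W:wait | queues: N=0 E=3 S=0 W=1
Step 3 [NS]: N:empty,E:wait,S:empty,W:wait | queues: N=0 E=3 S=0 W=1
Step 4 [NS]: N:empty,E:wait,S:empty,W:wait | queues: N=0 E=3 S=0 W=1
Step 5 [EW]: N:wait,E:car1-GO,S:wait,W:car6-GO | queues: N=0 E=2 S=0 W=0
Cars crossed by step 5: 4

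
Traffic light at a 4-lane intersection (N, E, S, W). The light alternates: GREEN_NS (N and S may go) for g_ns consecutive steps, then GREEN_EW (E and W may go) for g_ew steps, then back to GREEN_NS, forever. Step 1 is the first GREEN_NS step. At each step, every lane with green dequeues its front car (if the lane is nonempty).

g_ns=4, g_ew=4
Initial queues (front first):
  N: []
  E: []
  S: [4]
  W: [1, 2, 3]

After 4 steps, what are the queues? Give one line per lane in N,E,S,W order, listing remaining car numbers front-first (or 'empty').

Step 1 [NS]: N:empty,E:wait,S:car4-GO,W:wait | queues: N=0 E=0 S=0 W=3
Step 2 [NS]: N:empty,E:wait,S:empty,W:wait | queues: N=0 E=0 S=0 W=3
Step 3 [NS]: N:empty,E:wait,S:empty,W:wait | queues: N=0 E=0 S=0 W=3
Step 4 [NS]: N:empty,E:wait,S:empty,W:wait | queues: N=0 E=0 S=0 W=3

N: empty
E: empty
S: empty
W: 1 2 3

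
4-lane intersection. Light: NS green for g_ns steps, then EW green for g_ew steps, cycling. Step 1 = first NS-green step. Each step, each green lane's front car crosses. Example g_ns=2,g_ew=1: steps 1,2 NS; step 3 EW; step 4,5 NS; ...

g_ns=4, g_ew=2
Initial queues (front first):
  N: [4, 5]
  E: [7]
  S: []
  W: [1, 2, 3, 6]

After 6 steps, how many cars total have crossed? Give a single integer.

Step 1 [NS]: N:car4-GO,E:wait,S:empty,W:wait | queues: N=1 E=1 S=0 W=4
Step 2 [NS]: N:car5-GO,E:wait,S:empty,W:wait | queues: N=0 E=1 S=0 W=4
Step 3 [NS]: N:empty,E:wait,S:empty,W:wait | queues: N=0 E=1 S=0 W=4
Step 4 [NS]: N:empty,E:wait,S:empty,W:wait | queues: N=0 E=1 S=0 W=4
Step 5 [EW]: N:wait,E:car7-GO,S:wait,W:car1-GO | queues: N=0 E=0 S=0 W=3
Step 6 [EW]: N:wait,E:empty,S:wait,W:car2-GO | queues: N=0 E=0 S=0 W=2
Cars crossed by step 6: 5

Answer: 5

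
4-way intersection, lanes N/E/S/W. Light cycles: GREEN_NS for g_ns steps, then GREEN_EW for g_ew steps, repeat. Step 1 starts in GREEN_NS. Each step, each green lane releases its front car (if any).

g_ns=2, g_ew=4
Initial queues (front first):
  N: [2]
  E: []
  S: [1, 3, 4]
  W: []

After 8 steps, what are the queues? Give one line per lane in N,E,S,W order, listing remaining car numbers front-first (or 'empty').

Step 1 [NS]: N:car2-GO,E:wait,S:car1-GO,W:wait | queues: N=0 E=0 S=2 W=0
Step 2 [NS]: N:empty,E:wait,S:car3-GO,W:wait | queues: N=0 E=0 S=1 W=0
Step 3 [EW]: N:wait,E:empty,S:wait,W:empty | queues: N=0 E=0 S=1 W=0
Step 4 [EW]: N:wait,E:empty,S:wait,W:empty | queues: N=0 E=0 S=1 W=0
Step 5 [EW]: N:wait,E:empty,S:wait,W:empty | queues: N=0 E=0 S=1 W=0
Step 6 [EW]: N:wait,E:empty,S:wait,W:empty | queues: N=0 E=0 S=1 W=0
Step 7 [NS]: N:empty,E:wait,S:car4-GO,W:wait | queues: N=0 E=0 S=0 W=0

N: empty
E: empty
S: empty
W: empty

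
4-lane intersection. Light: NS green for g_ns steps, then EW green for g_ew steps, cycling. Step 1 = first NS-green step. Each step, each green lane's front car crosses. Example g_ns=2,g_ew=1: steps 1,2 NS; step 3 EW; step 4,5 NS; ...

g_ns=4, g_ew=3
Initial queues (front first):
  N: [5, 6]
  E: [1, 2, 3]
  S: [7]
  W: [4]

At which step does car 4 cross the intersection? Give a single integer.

Step 1 [NS]: N:car5-GO,E:wait,S:car7-GO,W:wait | queues: N=1 E=3 S=0 W=1
Step 2 [NS]: N:car6-GO,E:wait,S:empty,W:wait | queues: N=0 E=3 S=0 W=1
Step 3 [NS]: N:empty,E:wait,S:empty,W:wait | queues: N=0 E=3 S=0 W=1
Step 4 [NS]: N:empty,E:wait,S:empty,W:wait | queues: N=0 E=3 S=0 W=1
Step 5 [EW]: N:wait,E:car1-GO,S:wait,W:car4-GO | queues: N=0 E=2 S=0 W=0
Step 6 [EW]: N:wait,E:car2-GO,S:wait,W:empty | queues: N=0 E=1 S=0 W=0
Step 7 [EW]: N:wait,E:car3-GO,S:wait,W:empty | queues: N=0 E=0 S=0 W=0
Car 4 crosses at step 5

5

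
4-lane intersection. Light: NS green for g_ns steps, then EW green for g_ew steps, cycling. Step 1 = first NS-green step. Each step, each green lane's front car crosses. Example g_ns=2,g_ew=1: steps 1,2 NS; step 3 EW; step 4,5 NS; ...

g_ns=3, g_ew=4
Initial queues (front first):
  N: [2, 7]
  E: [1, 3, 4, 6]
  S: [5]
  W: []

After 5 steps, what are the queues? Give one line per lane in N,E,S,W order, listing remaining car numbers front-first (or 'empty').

Step 1 [NS]: N:car2-GO,E:wait,S:car5-GO,W:wait | queues: N=1 E=4 S=0 W=0
Step 2 [NS]: N:car7-GO,E:wait,S:empty,W:wait | queues: N=0 E=4 S=0 W=0
Step 3 [NS]: N:empty,E:wait,S:empty,W:wait | queues: N=0 E=4 S=0 W=0
Step 4 [EW]: N:wait,E:car1-GO,S:wait,W:empty | queues: N=0 E=3 S=0 W=0
Step 5 [EW]: N:wait,E:car3-GO,S:wait,W:empty | queues: N=0 E=2 S=0 W=0

N: empty
E: 4 6
S: empty
W: empty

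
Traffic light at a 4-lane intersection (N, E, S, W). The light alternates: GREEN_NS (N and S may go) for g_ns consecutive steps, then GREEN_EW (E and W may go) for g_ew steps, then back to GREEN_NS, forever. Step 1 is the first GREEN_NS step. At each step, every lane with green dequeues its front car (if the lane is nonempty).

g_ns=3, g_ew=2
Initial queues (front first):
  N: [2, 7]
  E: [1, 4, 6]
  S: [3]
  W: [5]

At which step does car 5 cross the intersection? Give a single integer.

Step 1 [NS]: N:car2-GO,E:wait,S:car3-GO,W:wait | queues: N=1 E=3 S=0 W=1
Step 2 [NS]: N:car7-GO,E:wait,S:empty,W:wait | queues: N=0 E=3 S=0 W=1
Step 3 [NS]: N:empty,E:wait,S:empty,W:wait | queues: N=0 E=3 S=0 W=1
Step 4 [EW]: N:wait,E:car1-GO,S:wait,W:car5-GO | queues: N=0 E=2 S=0 W=0
Step 5 [EW]: N:wait,E:car4-GO,S:wait,W:empty | queues: N=0 E=1 S=0 W=0
Step 6 [NS]: N:empty,E:wait,S:empty,W:wait | queues: N=0 E=1 S=0 W=0
Step 7 [NS]: N:empty,E:wait,S:empty,W:wait | queues: N=0 E=1 S=0 W=0
Step 8 [NS]: N:empty,E:wait,S:empty,W:wait | queues: N=0 E=1 S=0 W=0
Step 9 [EW]: N:wait,E:car6-GO,S:wait,W:empty | queues: N=0 E=0 S=0 W=0
Car 5 crosses at step 4

4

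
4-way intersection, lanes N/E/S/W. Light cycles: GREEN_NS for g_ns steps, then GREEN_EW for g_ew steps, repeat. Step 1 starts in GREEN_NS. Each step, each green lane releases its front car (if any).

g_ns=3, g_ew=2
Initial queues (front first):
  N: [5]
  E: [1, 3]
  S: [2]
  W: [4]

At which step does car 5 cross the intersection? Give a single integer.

Step 1 [NS]: N:car5-GO,E:wait,S:car2-GO,W:wait | queues: N=0 E=2 S=0 W=1
Step 2 [NS]: N:empty,E:wait,S:empty,W:wait | queues: N=0 E=2 S=0 W=1
Step 3 [NS]: N:empty,E:wait,S:empty,W:wait | queues: N=0 E=2 S=0 W=1
Step 4 [EW]: N:wait,E:car1-GO,S:wait,W:car4-GO | queues: N=0 E=1 S=0 W=0
Step 5 [EW]: N:wait,E:car3-GO,S:wait,W:empty | queues: N=0 E=0 S=0 W=0
Car 5 crosses at step 1

1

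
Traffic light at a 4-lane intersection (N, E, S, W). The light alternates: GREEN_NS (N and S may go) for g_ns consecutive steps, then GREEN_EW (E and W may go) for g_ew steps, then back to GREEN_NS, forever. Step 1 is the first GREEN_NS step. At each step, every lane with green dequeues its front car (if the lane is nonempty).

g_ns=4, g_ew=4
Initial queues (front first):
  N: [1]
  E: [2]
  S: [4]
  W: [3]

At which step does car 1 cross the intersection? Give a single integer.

Step 1 [NS]: N:car1-GO,E:wait,S:car4-GO,W:wait | queues: N=0 E=1 S=0 W=1
Step 2 [NS]: N:empty,E:wait,S:empty,W:wait | queues: N=0 E=1 S=0 W=1
Step 3 [NS]: N:empty,E:wait,S:empty,W:wait | queues: N=0 E=1 S=0 W=1
Step 4 [NS]: N:empty,E:wait,S:empty,W:wait | queues: N=0 E=1 S=0 W=1
Step 5 [EW]: N:wait,E:car2-GO,S:wait,W:car3-GO | queues: N=0 E=0 S=0 W=0
Car 1 crosses at step 1

1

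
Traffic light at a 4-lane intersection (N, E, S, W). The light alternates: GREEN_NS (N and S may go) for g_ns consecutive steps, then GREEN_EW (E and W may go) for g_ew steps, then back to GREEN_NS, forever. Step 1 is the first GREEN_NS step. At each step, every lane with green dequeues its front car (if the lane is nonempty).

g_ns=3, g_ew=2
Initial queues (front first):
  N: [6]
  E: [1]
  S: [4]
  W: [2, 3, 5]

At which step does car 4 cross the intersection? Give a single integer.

Step 1 [NS]: N:car6-GO,E:wait,S:car4-GO,W:wait | queues: N=0 E=1 S=0 W=3
Step 2 [NS]: N:empty,E:wait,S:empty,W:wait | queues: N=0 E=1 S=0 W=3
Step 3 [NS]: N:empty,E:wait,S:empty,W:wait | queues: N=0 E=1 S=0 W=3
Step 4 [EW]: N:wait,E:car1-GO,S:wait,W:car2-GO | queues: N=0 E=0 S=0 W=2
Step 5 [EW]: N:wait,E:empty,S:wait,W:car3-GO | queues: N=0 E=0 S=0 W=1
Step 6 [NS]: N:empty,E:wait,S:empty,W:wait | queues: N=0 E=0 S=0 W=1
Step 7 [NS]: N:empty,E:wait,S:empty,W:wait | queues: N=0 E=0 S=0 W=1
Step 8 [NS]: N:empty,E:wait,S:empty,W:wait | queues: N=0 E=0 S=0 W=1
Step 9 [EW]: N:wait,E:empty,S:wait,W:car5-GO | queues: N=0 E=0 S=0 W=0
Car 4 crosses at step 1

1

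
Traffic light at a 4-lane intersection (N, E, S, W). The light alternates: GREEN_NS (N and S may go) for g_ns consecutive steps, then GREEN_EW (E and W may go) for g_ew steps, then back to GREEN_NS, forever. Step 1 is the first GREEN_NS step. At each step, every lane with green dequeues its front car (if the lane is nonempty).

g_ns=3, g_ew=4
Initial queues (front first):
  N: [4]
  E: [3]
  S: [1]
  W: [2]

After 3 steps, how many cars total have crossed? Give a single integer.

Step 1 [NS]: N:car4-GO,E:wait,S:car1-GO,W:wait | queues: N=0 E=1 S=0 W=1
Step 2 [NS]: N:empty,E:wait,S:empty,W:wait | queues: N=0 E=1 S=0 W=1
Step 3 [NS]: N:empty,E:wait,S:empty,W:wait | queues: N=0 E=1 S=0 W=1
Cars crossed by step 3: 2

Answer: 2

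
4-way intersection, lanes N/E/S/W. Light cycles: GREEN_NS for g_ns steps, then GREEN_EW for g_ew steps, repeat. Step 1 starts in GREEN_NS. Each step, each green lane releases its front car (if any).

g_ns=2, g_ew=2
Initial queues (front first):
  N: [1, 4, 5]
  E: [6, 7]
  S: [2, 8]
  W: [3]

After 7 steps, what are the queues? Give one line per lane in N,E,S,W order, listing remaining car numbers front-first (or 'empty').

Step 1 [NS]: N:car1-GO,E:wait,S:car2-GO,W:wait | queues: N=2 E=2 S=1 W=1
Step 2 [NS]: N:car4-GO,E:wait,S:car8-GO,W:wait | queues: N=1 E=2 S=0 W=1
Step 3 [EW]: N:wait,E:car6-GO,S:wait,W:car3-GO | queues: N=1 E=1 S=0 W=0
Step 4 [EW]: N:wait,E:car7-GO,S:wait,W:empty | queues: N=1 E=0 S=0 W=0
Step 5 [NS]: N:car5-GO,E:wait,S:empty,W:wait | queues: N=0 E=0 S=0 W=0

N: empty
E: empty
S: empty
W: empty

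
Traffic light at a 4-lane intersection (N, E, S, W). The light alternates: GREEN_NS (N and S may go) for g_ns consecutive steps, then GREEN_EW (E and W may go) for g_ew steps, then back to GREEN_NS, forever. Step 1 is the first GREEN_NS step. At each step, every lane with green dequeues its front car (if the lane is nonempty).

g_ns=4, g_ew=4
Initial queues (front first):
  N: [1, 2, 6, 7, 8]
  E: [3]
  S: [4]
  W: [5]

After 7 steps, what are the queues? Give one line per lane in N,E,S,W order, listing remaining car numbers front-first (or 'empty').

Step 1 [NS]: N:car1-GO,E:wait,S:car4-GO,W:wait | queues: N=4 E=1 S=0 W=1
Step 2 [NS]: N:car2-GO,E:wait,S:empty,W:wait | queues: N=3 E=1 S=0 W=1
Step 3 [NS]: N:car6-GO,E:wait,S:empty,W:wait | queues: N=2 E=1 S=0 W=1
Step 4 [NS]: N:car7-GO,E:wait,S:empty,W:wait | queues: N=1 E=1 S=0 W=1
Step 5 [EW]: N:wait,E:car3-GO,S:wait,W:car5-GO | queues: N=1 E=0 S=0 W=0
Step 6 [EW]: N:wait,E:empty,S:wait,W:empty | queues: N=1 E=0 S=0 W=0
Step 7 [EW]: N:wait,E:empty,S:wait,W:empty | queues: N=1 E=0 S=0 W=0

N: 8
E: empty
S: empty
W: empty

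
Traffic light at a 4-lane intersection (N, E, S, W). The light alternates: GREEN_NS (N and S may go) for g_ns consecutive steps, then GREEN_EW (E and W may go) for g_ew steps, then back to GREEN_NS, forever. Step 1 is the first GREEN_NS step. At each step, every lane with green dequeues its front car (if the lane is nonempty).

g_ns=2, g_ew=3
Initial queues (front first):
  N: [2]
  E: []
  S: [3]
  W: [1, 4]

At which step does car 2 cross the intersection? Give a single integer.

Step 1 [NS]: N:car2-GO,E:wait,S:car3-GO,W:wait | queues: N=0 E=0 S=0 W=2
Step 2 [NS]: N:empty,E:wait,S:empty,W:wait | queues: N=0 E=0 S=0 W=2
Step 3 [EW]: N:wait,E:empty,S:wait,W:car1-GO | queues: N=0 E=0 S=0 W=1
Step 4 [EW]: N:wait,E:empty,S:wait,W:car4-GO | queues: N=0 E=0 S=0 W=0
Car 2 crosses at step 1

1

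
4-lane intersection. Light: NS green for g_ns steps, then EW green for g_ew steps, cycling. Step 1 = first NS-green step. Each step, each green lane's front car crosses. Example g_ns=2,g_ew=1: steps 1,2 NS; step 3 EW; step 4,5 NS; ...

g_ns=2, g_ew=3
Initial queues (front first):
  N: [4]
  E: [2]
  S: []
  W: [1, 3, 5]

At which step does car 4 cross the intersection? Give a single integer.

Step 1 [NS]: N:car4-GO,E:wait,S:empty,W:wait | queues: N=0 E=1 S=0 W=3
Step 2 [NS]: N:empty,E:wait,S:empty,W:wait | queues: N=0 E=1 S=0 W=3
Step 3 [EW]: N:wait,E:car2-GO,S:wait,W:car1-GO | queues: N=0 E=0 S=0 W=2
Step 4 [EW]: N:wait,E:empty,S:wait,W:car3-GO | queues: N=0 E=0 S=0 W=1
Step 5 [EW]: N:wait,E:empty,S:wait,W:car5-GO | queues: N=0 E=0 S=0 W=0
Car 4 crosses at step 1

1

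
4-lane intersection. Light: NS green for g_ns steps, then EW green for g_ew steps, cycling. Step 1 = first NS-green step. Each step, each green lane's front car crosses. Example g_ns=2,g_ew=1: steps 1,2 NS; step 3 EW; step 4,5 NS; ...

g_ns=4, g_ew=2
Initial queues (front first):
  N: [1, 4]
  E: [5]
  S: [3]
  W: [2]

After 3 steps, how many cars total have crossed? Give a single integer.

Answer: 3

Derivation:
Step 1 [NS]: N:car1-GO,E:wait,S:car3-GO,W:wait | queues: N=1 E=1 S=0 W=1
Step 2 [NS]: N:car4-GO,E:wait,S:empty,W:wait | queues: N=0 E=1 S=0 W=1
Step 3 [NS]: N:empty,E:wait,S:empty,W:wait | queues: N=0 E=1 S=0 W=1
Cars crossed by step 3: 3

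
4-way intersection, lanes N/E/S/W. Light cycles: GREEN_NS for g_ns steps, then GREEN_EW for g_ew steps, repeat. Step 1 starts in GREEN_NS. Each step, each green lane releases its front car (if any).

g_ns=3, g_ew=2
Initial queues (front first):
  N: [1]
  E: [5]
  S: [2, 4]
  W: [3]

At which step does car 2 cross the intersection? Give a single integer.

Step 1 [NS]: N:car1-GO,E:wait,S:car2-GO,W:wait | queues: N=0 E=1 S=1 W=1
Step 2 [NS]: N:empty,E:wait,S:car4-GO,W:wait | queues: N=0 E=1 S=0 W=1
Step 3 [NS]: N:empty,E:wait,S:empty,W:wait | queues: N=0 E=1 S=0 W=1
Step 4 [EW]: N:wait,E:car5-GO,S:wait,W:car3-GO | queues: N=0 E=0 S=0 W=0
Car 2 crosses at step 1

1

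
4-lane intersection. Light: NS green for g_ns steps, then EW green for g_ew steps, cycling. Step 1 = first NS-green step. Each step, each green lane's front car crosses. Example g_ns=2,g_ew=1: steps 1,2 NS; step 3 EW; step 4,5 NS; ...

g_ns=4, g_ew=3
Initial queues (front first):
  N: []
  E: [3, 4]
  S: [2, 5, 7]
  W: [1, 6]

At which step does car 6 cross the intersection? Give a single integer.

Step 1 [NS]: N:empty,E:wait,S:car2-GO,W:wait | queues: N=0 E=2 S=2 W=2
Step 2 [NS]: N:empty,E:wait,S:car5-GO,W:wait | queues: N=0 E=2 S=1 W=2
Step 3 [NS]: N:empty,E:wait,S:car7-GO,W:wait | queues: N=0 E=2 S=0 W=2
Step 4 [NS]: N:empty,E:wait,S:empty,W:wait | queues: N=0 E=2 S=0 W=2
Step 5 [EW]: N:wait,E:car3-GO,S:wait,W:car1-GO | queues: N=0 E=1 S=0 W=1
Step 6 [EW]: N:wait,E:car4-GO,S:wait,W:car6-GO | queues: N=0 E=0 S=0 W=0
Car 6 crosses at step 6

6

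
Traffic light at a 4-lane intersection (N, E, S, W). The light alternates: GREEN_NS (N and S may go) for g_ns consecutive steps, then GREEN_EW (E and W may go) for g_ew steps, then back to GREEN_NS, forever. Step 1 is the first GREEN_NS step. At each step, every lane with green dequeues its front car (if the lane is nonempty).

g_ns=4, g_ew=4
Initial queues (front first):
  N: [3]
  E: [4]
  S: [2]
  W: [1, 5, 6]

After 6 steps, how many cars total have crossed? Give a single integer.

Step 1 [NS]: N:car3-GO,E:wait,S:car2-GO,W:wait | queues: N=0 E=1 S=0 W=3
Step 2 [NS]: N:empty,E:wait,S:empty,W:wait | queues: N=0 E=1 S=0 W=3
Step 3 [NS]: N:empty,E:wait,S:empty,W:wait | queues: N=0 E=1 S=0 W=3
Step 4 [NS]: N:empty,E:wait,S:empty,W:wait | queues: N=0 E=1 S=0 W=3
Step 5 [EW]: N:wait,E:car4-GO,S:wait,W:car1-GO | queues: N=0 E=0 S=0 W=2
Step 6 [EW]: N:wait,E:empty,S:wait,W:car5-GO | queues: N=0 E=0 S=0 W=1
Cars crossed by step 6: 5

Answer: 5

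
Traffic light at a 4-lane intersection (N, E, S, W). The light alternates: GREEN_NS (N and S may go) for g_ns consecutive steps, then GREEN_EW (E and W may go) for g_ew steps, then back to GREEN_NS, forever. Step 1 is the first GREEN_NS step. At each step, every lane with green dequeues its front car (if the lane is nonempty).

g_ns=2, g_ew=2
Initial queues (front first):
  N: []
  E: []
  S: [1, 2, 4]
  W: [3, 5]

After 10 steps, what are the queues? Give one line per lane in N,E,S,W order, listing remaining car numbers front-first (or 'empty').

Step 1 [NS]: N:empty,E:wait,S:car1-GO,W:wait | queues: N=0 E=0 S=2 W=2
Step 2 [NS]: N:empty,E:wait,S:car2-GO,W:wait | queues: N=0 E=0 S=1 W=2
Step 3 [EW]: N:wait,E:empty,S:wait,W:car3-GO | queues: N=0 E=0 S=1 W=1
Step 4 [EW]: N:wait,E:empty,S:wait,W:car5-GO | queues: N=0 E=0 S=1 W=0
Step 5 [NS]: N:empty,E:wait,S:car4-GO,W:wait | queues: N=0 E=0 S=0 W=0

N: empty
E: empty
S: empty
W: empty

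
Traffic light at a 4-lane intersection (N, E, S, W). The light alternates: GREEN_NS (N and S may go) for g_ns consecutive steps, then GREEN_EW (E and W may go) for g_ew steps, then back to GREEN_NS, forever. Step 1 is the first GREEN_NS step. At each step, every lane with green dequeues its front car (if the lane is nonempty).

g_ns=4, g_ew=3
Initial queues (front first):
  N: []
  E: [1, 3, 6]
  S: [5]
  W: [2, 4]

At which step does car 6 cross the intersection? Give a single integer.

Step 1 [NS]: N:empty,E:wait,S:car5-GO,W:wait | queues: N=0 E=3 S=0 W=2
Step 2 [NS]: N:empty,E:wait,S:empty,W:wait | queues: N=0 E=3 S=0 W=2
Step 3 [NS]: N:empty,E:wait,S:empty,W:wait | queues: N=0 E=3 S=0 W=2
Step 4 [NS]: N:empty,E:wait,S:empty,W:wait | queues: N=0 E=3 S=0 W=2
Step 5 [EW]: N:wait,E:car1-GO,S:wait,W:car2-GO | queues: N=0 E=2 S=0 W=1
Step 6 [EW]: N:wait,E:car3-GO,S:wait,W:car4-GO | queues: N=0 E=1 S=0 W=0
Step 7 [EW]: N:wait,E:car6-GO,S:wait,W:empty | queues: N=0 E=0 S=0 W=0
Car 6 crosses at step 7

7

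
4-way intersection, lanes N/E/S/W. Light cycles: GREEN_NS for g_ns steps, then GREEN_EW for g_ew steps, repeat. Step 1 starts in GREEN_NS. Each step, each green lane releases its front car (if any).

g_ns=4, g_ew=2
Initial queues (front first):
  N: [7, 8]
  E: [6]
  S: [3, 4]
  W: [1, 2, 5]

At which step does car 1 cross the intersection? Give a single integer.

Step 1 [NS]: N:car7-GO,E:wait,S:car3-GO,W:wait | queues: N=1 E=1 S=1 W=3
Step 2 [NS]: N:car8-GO,E:wait,S:car4-GO,W:wait | queues: N=0 E=1 S=0 W=3
Step 3 [NS]: N:empty,E:wait,S:empty,W:wait | queues: N=0 E=1 S=0 W=3
Step 4 [NS]: N:empty,E:wait,S:empty,W:wait | queues: N=0 E=1 S=0 W=3
Step 5 [EW]: N:wait,E:car6-GO,S:wait,W:car1-GO | queues: N=0 E=0 S=0 W=2
Step 6 [EW]: N:wait,E:empty,S:wait,W:car2-GO | queues: N=0 E=0 S=0 W=1
Step 7 [NS]: N:empty,E:wait,S:empty,W:wait | queues: N=0 E=0 S=0 W=1
Step 8 [NS]: N:empty,E:wait,S:empty,W:wait | queues: N=0 E=0 S=0 W=1
Step 9 [NS]: N:empty,E:wait,S:empty,W:wait | queues: N=0 E=0 S=0 W=1
Step 10 [NS]: N:empty,E:wait,S:empty,W:wait | queues: N=0 E=0 S=0 W=1
Step 11 [EW]: N:wait,E:empty,S:wait,W:car5-GO | queues: N=0 E=0 S=0 W=0
Car 1 crosses at step 5

5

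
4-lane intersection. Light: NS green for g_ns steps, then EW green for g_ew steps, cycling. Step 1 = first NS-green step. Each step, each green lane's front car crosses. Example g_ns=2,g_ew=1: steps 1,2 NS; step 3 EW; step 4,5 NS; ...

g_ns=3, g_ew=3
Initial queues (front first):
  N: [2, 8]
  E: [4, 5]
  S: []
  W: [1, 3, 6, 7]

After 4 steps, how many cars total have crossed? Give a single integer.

Step 1 [NS]: N:car2-GO,E:wait,S:empty,W:wait | queues: N=1 E=2 S=0 W=4
Step 2 [NS]: N:car8-GO,E:wait,S:empty,W:wait | queues: N=0 E=2 S=0 W=4
Step 3 [NS]: N:empty,E:wait,S:empty,W:wait | queues: N=0 E=2 S=0 W=4
Step 4 [EW]: N:wait,E:car4-GO,S:wait,W:car1-GO | queues: N=0 E=1 S=0 W=3
Cars crossed by step 4: 4

Answer: 4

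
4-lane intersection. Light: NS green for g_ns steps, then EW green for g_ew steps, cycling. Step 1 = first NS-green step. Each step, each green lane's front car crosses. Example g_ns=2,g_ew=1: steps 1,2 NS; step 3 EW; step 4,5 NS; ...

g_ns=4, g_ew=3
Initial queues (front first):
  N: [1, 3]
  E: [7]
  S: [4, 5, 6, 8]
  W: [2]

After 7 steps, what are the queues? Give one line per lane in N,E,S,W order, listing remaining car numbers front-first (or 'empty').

Step 1 [NS]: N:car1-GO,E:wait,S:car4-GO,W:wait | queues: N=1 E=1 S=3 W=1
Step 2 [NS]: N:car3-GO,E:wait,S:car5-GO,W:wait | queues: N=0 E=1 S=2 W=1
Step 3 [NS]: N:empty,E:wait,S:car6-GO,W:wait | queues: N=0 E=1 S=1 W=1
Step 4 [NS]: N:empty,E:wait,S:car8-GO,W:wait | queues: N=0 E=1 S=0 W=1
Step 5 [EW]: N:wait,E:car7-GO,S:wait,W:car2-GO | queues: N=0 E=0 S=0 W=0

N: empty
E: empty
S: empty
W: empty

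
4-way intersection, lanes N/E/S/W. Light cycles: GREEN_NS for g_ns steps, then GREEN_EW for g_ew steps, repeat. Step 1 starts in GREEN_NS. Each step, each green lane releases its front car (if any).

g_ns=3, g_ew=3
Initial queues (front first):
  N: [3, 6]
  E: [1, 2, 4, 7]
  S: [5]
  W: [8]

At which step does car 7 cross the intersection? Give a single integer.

Step 1 [NS]: N:car3-GO,E:wait,S:car5-GO,W:wait | queues: N=1 E=4 S=0 W=1
Step 2 [NS]: N:car6-GO,E:wait,S:empty,W:wait | queues: N=0 E=4 S=0 W=1
Step 3 [NS]: N:empty,E:wait,S:empty,W:wait | queues: N=0 E=4 S=0 W=1
Step 4 [EW]: N:wait,E:car1-GO,S:wait,W:car8-GO | queues: N=0 E=3 S=0 W=0
Step 5 [EW]: N:wait,E:car2-GO,S:wait,W:empty | queues: N=0 E=2 S=0 W=0
Step 6 [EW]: N:wait,E:car4-GO,S:wait,W:empty | queues: N=0 E=1 S=0 W=0
Step 7 [NS]: N:empty,E:wait,S:empty,W:wait | queues: N=0 E=1 S=0 W=0
Step 8 [NS]: N:empty,E:wait,S:empty,W:wait | queues: N=0 E=1 S=0 W=0
Step 9 [NS]: N:empty,E:wait,S:empty,W:wait | queues: N=0 E=1 S=0 W=0
Step 10 [EW]: N:wait,E:car7-GO,S:wait,W:empty | queues: N=0 E=0 S=0 W=0
Car 7 crosses at step 10

10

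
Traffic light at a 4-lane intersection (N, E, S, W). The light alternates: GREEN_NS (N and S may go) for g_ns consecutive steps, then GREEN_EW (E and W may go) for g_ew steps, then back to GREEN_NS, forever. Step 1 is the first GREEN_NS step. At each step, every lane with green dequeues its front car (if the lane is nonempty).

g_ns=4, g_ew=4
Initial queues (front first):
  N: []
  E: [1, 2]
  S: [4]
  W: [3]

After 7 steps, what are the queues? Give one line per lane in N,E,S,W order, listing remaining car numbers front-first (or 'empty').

Step 1 [NS]: N:empty,E:wait,S:car4-GO,W:wait | queues: N=0 E=2 S=0 W=1
Step 2 [NS]: N:empty,E:wait,S:empty,W:wait | queues: N=0 E=2 S=0 W=1
Step 3 [NS]: N:empty,E:wait,S:empty,W:wait | queues: N=0 E=2 S=0 W=1
Step 4 [NS]: N:empty,E:wait,S:empty,W:wait | queues: N=0 E=2 S=0 W=1
Step 5 [EW]: N:wait,E:car1-GO,S:wait,W:car3-GO | queues: N=0 E=1 S=0 W=0
Step 6 [EW]: N:wait,E:car2-GO,S:wait,W:empty | queues: N=0 E=0 S=0 W=0

N: empty
E: empty
S: empty
W: empty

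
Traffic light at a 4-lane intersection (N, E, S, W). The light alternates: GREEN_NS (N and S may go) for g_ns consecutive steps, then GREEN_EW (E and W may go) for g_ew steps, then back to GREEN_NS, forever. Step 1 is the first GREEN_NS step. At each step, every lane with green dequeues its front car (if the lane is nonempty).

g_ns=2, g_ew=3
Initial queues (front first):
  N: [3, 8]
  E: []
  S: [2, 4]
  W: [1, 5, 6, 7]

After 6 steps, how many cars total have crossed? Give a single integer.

Step 1 [NS]: N:car3-GO,E:wait,S:car2-GO,W:wait | queues: N=1 E=0 S=1 W=4
Step 2 [NS]: N:car8-GO,E:wait,S:car4-GO,W:wait | queues: N=0 E=0 S=0 W=4
Step 3 [EW]: N:wait,E:empty,S:wait,W:car1-GO | queues: N=0 E=0 S=0 W=3
Step 4 [EW]: N:wait,E:empty,S:wait,W:car5-GO | queues: N=0 E=0 S=0 W=2
Step 5 [EW]: N:wait,E:empty,S:wait,W:car6-GO | queues: N=0 E=0 S=0 W=1
Step 6 [NS]: N:empty,E:wait,S:empty,W:wait | queues: N=0 E=0 S=0 W=1
Cars crossed by step 6: 7

Answer: 7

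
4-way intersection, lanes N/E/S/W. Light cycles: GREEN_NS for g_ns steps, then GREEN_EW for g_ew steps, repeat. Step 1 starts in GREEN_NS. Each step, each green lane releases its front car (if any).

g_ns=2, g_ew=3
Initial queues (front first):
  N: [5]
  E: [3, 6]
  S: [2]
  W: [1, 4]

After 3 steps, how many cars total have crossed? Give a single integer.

Step 1 [NS]: N:car5-GO,E:wait,S:car2-GO,W:wait | queues: N=0 E=2 S=0 W=2
Step 2 [NS]: N:empty,E:wait,S:empty,W:wait | queues: N=0 E=2 S=0 W=2
Step 3 [EW]: N:wait,E:car3-GO,S:wait,W:car1-GO | queues: N=0 E=1 S=0 W=1
Cars crossed by step 3: 4

Answer: 4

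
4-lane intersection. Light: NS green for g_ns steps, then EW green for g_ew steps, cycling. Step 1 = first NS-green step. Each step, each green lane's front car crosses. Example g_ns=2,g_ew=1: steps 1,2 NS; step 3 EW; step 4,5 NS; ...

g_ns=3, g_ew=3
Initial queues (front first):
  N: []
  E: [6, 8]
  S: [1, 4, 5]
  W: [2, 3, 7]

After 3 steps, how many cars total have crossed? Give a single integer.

Step 1 [NS]: N:empty,E:wait,S:car1-GO,W:wait | queues: N=0 E=2 S=2 W=3
Step 2 [NS]: N:empty,E:wait,S:car4-GO,W:wait | queues: N=0 E=2 S=1 W=3
Step 3 [NS]: N:empty,E:wait,S:car5-GO,W:wait | queues: N=0 E=2 S=0 W=3
Cars crossed by step 3: 3

Answer: 3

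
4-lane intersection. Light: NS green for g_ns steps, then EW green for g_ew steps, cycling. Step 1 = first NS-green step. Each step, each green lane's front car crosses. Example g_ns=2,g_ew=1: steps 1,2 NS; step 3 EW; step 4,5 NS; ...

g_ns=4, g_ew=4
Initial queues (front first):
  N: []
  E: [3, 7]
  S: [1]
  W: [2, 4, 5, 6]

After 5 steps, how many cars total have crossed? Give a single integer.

Answer: 3

Derivation:
Step 1 [NS]: N:empty,E:wait,S:car1-GO,W:wait | queues: N=0 E=2 S=0 W=4
Step 2 [NS]: N:empty,E:wait,S:empty,W:wait | queues: N=0 E=2 S=0 W=4
Step 3 [NS]: N:empty,E:wait,S:empty,W:wait | queues: N=0 E=2 S=0 W=4
Step 4 [NS]: N:empty,E:wait,S:empty,W:wait | queues: N=0 E=2 S=0 W=4
Step 5 [EW]: N:wait,E:car3-GO,S:wait,W:car2-GO | queues: N=0 E=1 S=0 W=3
Cars crossed by step 5: 3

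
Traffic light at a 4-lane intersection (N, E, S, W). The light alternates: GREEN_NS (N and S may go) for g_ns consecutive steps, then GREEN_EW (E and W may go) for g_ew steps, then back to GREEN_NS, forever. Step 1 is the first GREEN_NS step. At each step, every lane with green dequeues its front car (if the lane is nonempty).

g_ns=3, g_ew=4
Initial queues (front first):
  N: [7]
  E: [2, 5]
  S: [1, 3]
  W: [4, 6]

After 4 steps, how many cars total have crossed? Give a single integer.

Step 1 [NS]: N:car7-GO,E:wait,S:car1-GO,W:wait | queues: N=0 E=2 S=1 W=2
Step 2 [NS]: N:empty,E:wait,S:car3-GO,W:wait | queues: N=0 E=2 S=0 W=2
Step 3 [NS]: N:empty,E:wait,S:empty,W:wait | queues: N=0 E=2 S=0 W=2
Step 4 [EW]: N:wait,E:car2-GO,S:wait,W:car4-GO | queues: N=0 E=1 S=0 W=1
Cars crossed by step 4: 5

Answer: 5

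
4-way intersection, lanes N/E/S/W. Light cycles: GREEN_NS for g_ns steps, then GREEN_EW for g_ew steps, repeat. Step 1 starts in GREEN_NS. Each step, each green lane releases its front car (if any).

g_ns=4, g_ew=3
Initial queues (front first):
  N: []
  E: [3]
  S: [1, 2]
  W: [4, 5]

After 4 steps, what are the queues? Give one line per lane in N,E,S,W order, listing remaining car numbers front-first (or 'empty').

Step 1 [NS]: N:empty,E:wait,S:car1-GO,W:wait | queues: N=0 E=1 S=1 W=2
Step 2 [NS]: N:empty,E:wait,S:car2-GO,W:wait | queues: N=0 E=1 S=0 W=2
Step 3 [NS]: N:empty,E:wait,S:empty,W:wait | queues: N=0 E=1 S=0 W=2
Step 4 [NS]: N:empty,E:wait,S:empty,W:wait | queues: N=0 E=1 S=0 W=2

N: empty
E: 3
S: empty
W: 4 5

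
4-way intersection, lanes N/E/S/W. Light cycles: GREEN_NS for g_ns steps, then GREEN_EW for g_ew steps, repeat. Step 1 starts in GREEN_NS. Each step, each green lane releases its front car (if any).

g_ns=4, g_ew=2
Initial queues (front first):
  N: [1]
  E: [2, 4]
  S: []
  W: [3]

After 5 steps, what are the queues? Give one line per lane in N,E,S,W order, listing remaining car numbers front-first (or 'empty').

Step 1 [NS]: N:car1-GO,E:wait,S:empty,W:wait | queues: N=0 E=2 S=0 W=1
Step 2 [NS]: N:empty,E:wait,S:empty,W:wait | queues: N=0 E=2 S=0 W=1
Step 3 [NS]: N:empty,E:wait,S:empty,W:wait | queues: N=0 E=2 S=0 W=1
Step 4 [NS]: N:empty,E:wait,S:empty,W:wait | queues: N=0 E=2 S=0 W=1
Step 5 [EW]: N:wait,E:car2-GO,S:wait,W:car3-GO | queues: N=0 E=1 S=0 W=0

N: empty
E: 4
S: empty
W: empty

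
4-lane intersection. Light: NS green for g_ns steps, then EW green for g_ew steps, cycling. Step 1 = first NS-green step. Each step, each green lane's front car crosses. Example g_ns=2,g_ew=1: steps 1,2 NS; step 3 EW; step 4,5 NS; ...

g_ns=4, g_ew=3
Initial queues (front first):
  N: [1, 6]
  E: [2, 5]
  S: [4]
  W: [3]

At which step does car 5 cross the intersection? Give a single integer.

Step 1 [NS]: N:car1-GO,E:wait,S:car4-GO,W:wait | queues: N=1 E=2 S=0 W=1
Step 2 [NS]: N:car6-GO,E:wait,S:empty,W:wait | queues: N=0 E=2 S=0 W=1
Step 3 [NS]: N:empty,E:wait,S:empty,W:wait | queues: N=0 E=2 S=0 W=1
Step 4 [NS]: N:empty,E:wait,S:empty,W:wait | queues: N=0 E=2 S=0 W=1
Step 5 [EW]: N:wait,E:car2-GO,S:wait,W:car3-GO | queues: N=0 E=1 S=0 W=0
Step 6 [EW]: N:wait,E:car5-GO,S:wait,W:empty | queues: N=0 E=0 S=0 W=0
Car 5 crosses at step 6

6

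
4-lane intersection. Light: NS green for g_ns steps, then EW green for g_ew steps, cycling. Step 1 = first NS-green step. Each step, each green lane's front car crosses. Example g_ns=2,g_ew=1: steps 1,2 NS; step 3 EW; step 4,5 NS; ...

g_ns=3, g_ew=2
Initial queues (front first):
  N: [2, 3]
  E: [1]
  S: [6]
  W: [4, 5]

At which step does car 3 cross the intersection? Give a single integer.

Step 1 [NS]: N:car2-GO,E:wait,S:car6-GO,W:wait | queues: N=1 E=1 S=0 W=2
Step 2 [NS]: N:car3-GO,E:wait,S:empty,W:wait | queues: N=0 E=1 S=0 W=2
Step 3 [NS]: N:empty,E:wait,S:empty,W:wait | queues: N=0 E=1 S=0 W=2
Step 4 [EW]: N:wait,E:car1-GO,S:wait,W:car4-GO | queues: N=0 E=0 S=0 W=1
Step 5 [EW]: N:wait,E:empty,S:wait,W:car5-GO | queues: N=0 E=0 S=0 W=0
Car 3 crosses at step 2

2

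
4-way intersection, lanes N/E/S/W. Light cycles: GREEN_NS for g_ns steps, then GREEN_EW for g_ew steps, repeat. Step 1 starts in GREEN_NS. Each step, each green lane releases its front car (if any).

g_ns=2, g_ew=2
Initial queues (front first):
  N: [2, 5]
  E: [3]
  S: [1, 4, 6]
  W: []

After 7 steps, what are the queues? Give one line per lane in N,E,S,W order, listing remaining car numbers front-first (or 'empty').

Step 1 [NS]: N:car2-GO,E:wait,S:car1-GO,W:wait | queues: N=1 E=1 S=2 W=0
Step 2 [NS]: N:car5-GO,E:wait,S:car4-GO,W:wait | queues: N=0 E=1 S=1 W=0
Step 3 [EW]: N:wait,E:car3-GO,S:wait,W:empty | queues: N=0 E=0 S=1 W=0
Step 4 [EW]: N:wait,E:empty,S:wait,W:empty | queues: N=0 E=0 S=1 W=0
Step 5 [NS]: N:empty,E:wait,S:car6-GO,W:wait | queues: N=0 E=0 S=0 W=0

N: empty
E: empty
S: empty
W: empty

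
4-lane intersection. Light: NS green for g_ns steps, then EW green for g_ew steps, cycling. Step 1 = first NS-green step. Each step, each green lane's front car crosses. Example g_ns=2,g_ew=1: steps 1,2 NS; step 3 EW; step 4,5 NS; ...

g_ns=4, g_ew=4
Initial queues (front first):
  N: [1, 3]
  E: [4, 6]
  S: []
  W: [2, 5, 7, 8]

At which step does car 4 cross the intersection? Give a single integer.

Step 1 [NS]: N:car1-GO,E:wait,S:empty,W:wait | queues: N=1 E=2 S=0 W=4
Step 2 [NS]: N:car3-GO,E:wait,S:empty,W:wait | queues: N=0 E=2 S=0 W=4
Step 3 [NS]: N:empty,E:wait,S:empty,W:wait | queues: N=0 E=2 S=0 W=4
Step 4 [NS]: N:empty,E:wait,S:empty,W:wait | queues: N=0 E=2 S=0 W=4
Step 5 [EW]: N:wait,E:car4-GO,S:wait,W:car2-GO | queues: N=0 E=1 S=0 W=3
Step 6 [EW]: N:wait,E:car6-GO,S:wait,W:car5-GO | queues: N=0 E=0 S=0 W=2
Step 7 [EW]: N:wait,E:empty,S:wait,W:car7-GO | queues: N=0 E=0 S=0 W=1
Step 8 [EW]: N:wait,E:empty,S:wait,W:car8-GO | queues: N=0 E=0 S=0 W=0
Car 4 crosses at step 5

5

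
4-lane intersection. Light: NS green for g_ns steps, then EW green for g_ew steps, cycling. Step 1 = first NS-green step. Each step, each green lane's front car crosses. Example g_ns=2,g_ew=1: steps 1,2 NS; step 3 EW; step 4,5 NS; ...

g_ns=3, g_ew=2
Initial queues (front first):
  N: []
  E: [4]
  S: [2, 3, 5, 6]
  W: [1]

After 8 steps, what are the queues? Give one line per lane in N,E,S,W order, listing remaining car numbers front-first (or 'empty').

Step 1 [NS]: N:empty,E:wait,S:car2-GO,W:wait | queues: N=0 E=1 S=3 W=1
Step 2 [NS]: N:empty,E:wait,S:car3-GO,W:wait | queues: N=0 E=1 S=2 W=1
Step 3 [NS]: N:empty,E:wait,S:car5-GO,W:wait | queues: N=0 E=1 S=1 W=1
Step 4 [EW]: N:wait,E:car4-GO,S:wait,W:car1-GO | queues: N=0 E=0 S=1 W=0
Step 5 [EW]: N:wait,E:empty,S:wait,W:empty | queues: N=0 E=0 S=1 W=0
Step 6 [NS]: N:empty,E:wait,S:car6-GO,W:wait | queues: N=0 E=0 S=0 W=0

N: empty
E: empty
S: empty
W: empty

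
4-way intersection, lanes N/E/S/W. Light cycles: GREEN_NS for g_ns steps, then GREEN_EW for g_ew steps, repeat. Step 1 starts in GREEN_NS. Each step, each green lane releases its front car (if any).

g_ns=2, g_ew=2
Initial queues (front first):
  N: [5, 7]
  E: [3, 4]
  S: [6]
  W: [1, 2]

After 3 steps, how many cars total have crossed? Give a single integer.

Step 1 [NS]: N:car5-GO,E:wait,S:car6-GO,W:wait | queues: N=1 E=2 S=0 W=2
Step 2 [NS]: N:car7-GO,E:wait,S:empty,W:wait | queues: N=0 E=2 S=0 W=2
Step 3 [EW]: N:wait,E:car3-GO,S:wait,W:car1-GO | queues: N=0 E=1 S=0 W=1
Cars crossed by step 3: 5

Answer: 5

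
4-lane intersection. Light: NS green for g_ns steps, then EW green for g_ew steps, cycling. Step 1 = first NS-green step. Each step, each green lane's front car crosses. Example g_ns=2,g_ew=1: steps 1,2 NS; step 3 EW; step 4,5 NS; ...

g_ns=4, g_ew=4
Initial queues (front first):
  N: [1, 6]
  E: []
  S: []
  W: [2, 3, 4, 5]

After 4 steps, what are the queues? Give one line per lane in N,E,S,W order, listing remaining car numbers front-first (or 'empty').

Step 1 [NS]: N:car1-GO,E:wait,S:empty,W:wait | queues: N=1 E=0 S=0 W=4
Step 2 [NS]: N:car6-GO,E:wait,S:empty,W:wait | queues: N=0 E=0 S=0 W=4
Step 3 [NS]: N:empty,E:wait,S:empty,W:wait | queues: N=0 E=0 S=0 W=4
Step 4 [NS]: N:empty,E:wait,S:empty,W:wait | queues: N=0 E=0 S=0 W=4

N: empty
E: empty
S: empty
W: 2 3 4 5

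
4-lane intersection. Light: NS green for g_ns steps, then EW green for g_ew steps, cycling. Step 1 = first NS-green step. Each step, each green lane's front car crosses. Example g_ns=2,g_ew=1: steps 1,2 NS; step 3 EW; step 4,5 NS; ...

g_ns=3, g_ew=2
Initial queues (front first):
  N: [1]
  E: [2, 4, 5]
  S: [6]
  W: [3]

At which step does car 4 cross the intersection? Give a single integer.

Step 1 [NS]: N:car1-GO,E:wait,S:car6-GO,W:wait | queues: N=0 E=3 S=0 W=1
Step 2 [NS]: N:empty,E:wait,S:empty,W:wait | queues: N=0 E=3 S=0 W=1
Step 3 [NS]: N:empty,E:wait,S:empty,W:wait | queues: N=0 E=3 S=0 W=1
Step 4 [EW]: N:wait,E:car2-GO,S:wait,W:car3-GO | queues: N=0 E=2 S=0 W=0
Step 5 [EW]: N:wait,E:car4-GO,S:wait,W:empty | queues: N=0 E=1 S=0 W=0
Step 6 [NS]: N:empty,E:wait,S:empty,W:wait | queues: N=0 E=1 S=0 W=0
Step 7 [NS]: N:empty,E:wait,S:empty,W:wait | queues: N=0 E=1 S=0 W=0
Step 8 [NS]: N:empty,E:wait,S:empty,W:wait | queues: N=0 E=1 S=0 W=0
Step 9 [EW]: N:wait,E:car5-GO,S:wait,W:empty | queues: N=0 E=0 S=0 W=0
Car 4 crosses at step 5

5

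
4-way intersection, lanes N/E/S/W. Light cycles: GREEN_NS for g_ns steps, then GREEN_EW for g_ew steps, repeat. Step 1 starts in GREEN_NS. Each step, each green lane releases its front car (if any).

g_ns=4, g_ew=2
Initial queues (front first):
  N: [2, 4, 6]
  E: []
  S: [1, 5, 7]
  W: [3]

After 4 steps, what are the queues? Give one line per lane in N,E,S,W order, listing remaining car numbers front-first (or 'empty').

Step 1 [NS]: N:car2-GO,E:wait,S:car1-GO,W:wait | queues: N=2 E=0 S=2 W=1
Step 2 [NS]: N:car4-GO,E:wait,S:car5-GO,W:wait | queues: N=1 E=0 S=1 W=1
Step 3 [NS]: N:car6-GO,E:wait,S:car7-GO,W:wait | queues: N=0 E=0 S=0 W=1
Step 4 [NS]: N:empty,E:wait,S:empty,W:wait | queues: N=0 E=0 S=0 W=1

N: empty
E: empty
S: empty
W: 3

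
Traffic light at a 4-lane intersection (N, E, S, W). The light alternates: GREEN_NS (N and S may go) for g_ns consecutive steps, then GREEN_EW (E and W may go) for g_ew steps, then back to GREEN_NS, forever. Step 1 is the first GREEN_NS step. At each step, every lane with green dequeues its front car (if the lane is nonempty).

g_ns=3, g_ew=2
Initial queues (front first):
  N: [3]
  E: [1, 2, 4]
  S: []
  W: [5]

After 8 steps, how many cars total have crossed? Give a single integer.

Step 1 [NS]: N:car3-GO,E:wait,S:empty,W:wait | queues: N=0 E=3 S=0 W=1
Step 2 [NS]: N:empty,E:wait,S:empty,W:wait | queues: N=0 E=3 S=0 W=1
Step 3 [NS]: N:empty,E:wait,S:empty,W:wait | queues: N=0 E=3 S=0 W=1
Step 4 [EW]: N:wait,E:car1-GO,S:wait,W:car5-GO | queues: N=0 E=2 S=0 W=0
Step 5 [EW]: N:wait,E:car2-GO,S:wait,W:empty | queues: N=0 E=1 S=0 W=0
Step 6 [NS]: N:empty,E:wait,S:empty,W:wait | queues: N=0 E=1 S=0 W=0
Step 7 [NS]: N:empty,E:wait,S:empty,W:wait | queues: N=0 E=1 S=0 W=0
Step 8 [NS]: N:empty,E:wait,S:empty,W:wait | queues: N=0 E=1 S=0 W=0
Cars crossed by step 8: 4

Answer: 4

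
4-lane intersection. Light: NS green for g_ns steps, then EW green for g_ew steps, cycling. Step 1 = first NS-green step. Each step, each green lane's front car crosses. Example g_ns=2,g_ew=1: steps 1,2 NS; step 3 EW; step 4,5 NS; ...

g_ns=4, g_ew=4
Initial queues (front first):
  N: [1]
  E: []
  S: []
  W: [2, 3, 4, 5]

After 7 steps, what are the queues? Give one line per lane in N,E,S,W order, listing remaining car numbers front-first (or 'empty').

Step 1 [NS]: N:car1-GO,E:wait,S:empty,W:wait | queues: N=0 E=0 S=0 W=4
Step 2 [NS]: N:empty,E:wait,S:empty,W:wait | queues: N=0 E=0 S=0 W=4
Step 3 [NS]: N:empty,E:wait,S:empty,W:wait | queues: N=0 E=0 S=0 W=4
Step 4 [NS]: N:empty,E:wait,S:empty,W:wait | queues: N=0 E=0 S=0 W=4
Step 5 [EW]: N:wait,E:empty,S:wait,W:car2-GO | queues: N=0 E=0 S=0 W=3
Step 6 [EW]: N:wait,E:empty,S:wait,W:car3-GO | queues: N=0 E=0 S=0 W=2
Step 7 [EW]: N:wait,E:empty,S:wait,W:car4-GO | queues: N=0 E=0 S=0 W=1

N: empty
E: empty
S: empty
W: 5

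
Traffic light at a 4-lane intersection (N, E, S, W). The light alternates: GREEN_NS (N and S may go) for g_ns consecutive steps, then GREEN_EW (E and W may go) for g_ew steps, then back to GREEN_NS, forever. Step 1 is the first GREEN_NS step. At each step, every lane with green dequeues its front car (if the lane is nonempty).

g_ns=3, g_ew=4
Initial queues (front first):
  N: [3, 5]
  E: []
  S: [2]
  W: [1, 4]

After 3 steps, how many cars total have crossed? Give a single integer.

Step 1 [NS]: N:car3-GO,E:wait,S:car2-GO,W:wait | queues: N=1 E=0 S=0 W=2
Step 2 [NS]: N:car5-GO,E:wait,S:empty,W:wait | queues: N=0 E=0 S=0 W=2
Step 3 [NS]: N:empty,E:wait,S:empty,W:wait | queues: N=0 E=0 S=0 W=2
Cars crossed by step 3: 3

Answer: 3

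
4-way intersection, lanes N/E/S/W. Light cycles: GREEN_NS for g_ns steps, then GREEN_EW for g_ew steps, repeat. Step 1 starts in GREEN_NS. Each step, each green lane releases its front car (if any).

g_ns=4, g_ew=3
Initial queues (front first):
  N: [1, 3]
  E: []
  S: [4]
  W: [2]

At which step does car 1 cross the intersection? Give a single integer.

Step 1 [NS]: N:car1-GO,E:wait,S:car4-GO,W:wait | queues: N=1 E=0 S=0 W=1
Step 2 [NS]: N:car3-GO,E:wait,S:empty,W:wait | queues: N=0 E=0 S=0 W=1
Step 3 [NS]: N:empty,E:wait,S:empty,W:wait | queues: N=0 E=0 S=0 W=1
Step 4 [NS]: N:empty,E:wait,S:empty,W:wait | queues: N=0 E=0 S=0 W=1
Step 5 [EW]: N:wait,E:empty,S:wait,W:car2-GO | queues: N=0 E=0 S=0 W=0
Car 1 crosses at step 1

1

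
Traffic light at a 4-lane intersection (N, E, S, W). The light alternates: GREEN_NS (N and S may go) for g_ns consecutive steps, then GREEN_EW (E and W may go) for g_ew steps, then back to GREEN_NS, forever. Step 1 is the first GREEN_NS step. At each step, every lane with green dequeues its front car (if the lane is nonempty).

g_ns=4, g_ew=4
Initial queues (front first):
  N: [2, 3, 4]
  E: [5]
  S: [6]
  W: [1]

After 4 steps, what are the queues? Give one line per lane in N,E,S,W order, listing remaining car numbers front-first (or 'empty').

Step 1 [NS]: N:car2-GO,E:wait,S:car6-GO,W:wait | queues: N=2 E=1 S=0 W=1
Step 2 [NS]: N:car3-GO,E:wait,S:empty,W:wait | queues: N=1 E=1 S=0 W=1
Step 3 [NS]: N:car4-GO,E:wait,S:empty,W:wait | queues: N=0 E=1 S=0 W=1
Step 4 [NS]: N:empty,E:wait,S:empty,W:wait | queues: N=0 E=1 S=0 W=1

N: empty
E: 5
S: empty
W: 1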